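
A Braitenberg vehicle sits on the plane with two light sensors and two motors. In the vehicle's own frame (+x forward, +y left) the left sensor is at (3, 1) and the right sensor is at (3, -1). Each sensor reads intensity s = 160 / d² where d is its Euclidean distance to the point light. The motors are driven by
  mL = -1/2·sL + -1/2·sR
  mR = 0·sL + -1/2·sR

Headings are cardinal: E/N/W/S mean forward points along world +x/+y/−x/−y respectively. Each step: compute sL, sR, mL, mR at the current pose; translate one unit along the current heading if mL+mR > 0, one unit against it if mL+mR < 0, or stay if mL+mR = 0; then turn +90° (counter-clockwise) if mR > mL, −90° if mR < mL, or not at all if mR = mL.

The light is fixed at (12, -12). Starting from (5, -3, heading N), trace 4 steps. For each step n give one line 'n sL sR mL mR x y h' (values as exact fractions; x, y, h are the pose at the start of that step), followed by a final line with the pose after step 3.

0 10/13 8/9 -97/117 -4/9 5 -3 N
1 160/149 160/181 -26400/26969 -80/181 5 -4 W
2 16/5 80/37 -496/185 -40/37 6 -4 S
3 160/109 160/73 -14560/7957 -80/73 6 -3 E
final 5 -3 N

n=0: pose=(5,-3,N); sL=10/13, sR=8/9; mL=-97/117, mR=-4/9; mL+mR=-149/117 → advance -1; mR−mL=5/13 → turn +1·90°
n=1: pose=(5,-4,W); sL=160/149, sR=160/181; mL=-26400/26969, mR=-80/181; mL+mR=-38320/26969 → advance -1; mR−mL=80/149 → turn +1·90°
n=2: pose=(6,-4,S); sL=16/5, sR=80/37; mL=-496/185, mR=-40/37; mL+mR=-696/185 → advance -1; mR−mL=8/5 → turn +1·90°
n=3: pose=(6,-3,E); sL=160/109, sR=160/73; mL=-14560/7957, mR=-80/73; mL+mR=-23280/7957 → advance -1; mR−mL=80/109 → turn +1·90°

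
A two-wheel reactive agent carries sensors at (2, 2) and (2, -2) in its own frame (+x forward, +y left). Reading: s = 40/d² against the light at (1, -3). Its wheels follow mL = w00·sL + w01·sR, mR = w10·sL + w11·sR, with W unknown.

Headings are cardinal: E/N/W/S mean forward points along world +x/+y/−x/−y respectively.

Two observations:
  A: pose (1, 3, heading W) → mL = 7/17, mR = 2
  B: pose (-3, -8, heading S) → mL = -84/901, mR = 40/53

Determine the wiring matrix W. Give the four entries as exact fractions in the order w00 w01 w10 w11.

1/2 -1 1 0

obs A: pose=(1,3,W) → sL=2, sR=10/17, mL=7/17, mR=2
obs B: pose=(-3,-8,S) → sL=40/53, sR=8/17, mL=-84/901, mR=40/53
sensor matrix S = [[2, 10/17], [40/53, 8/17]]; det S = 448/901
solve [mL_A; mL_B] = S·[w00; w01] and [mR_A; mR_B] = S·[w10; w11]:
  w00 = 1/2, w01 = -1, w10 = 1, w11 = 0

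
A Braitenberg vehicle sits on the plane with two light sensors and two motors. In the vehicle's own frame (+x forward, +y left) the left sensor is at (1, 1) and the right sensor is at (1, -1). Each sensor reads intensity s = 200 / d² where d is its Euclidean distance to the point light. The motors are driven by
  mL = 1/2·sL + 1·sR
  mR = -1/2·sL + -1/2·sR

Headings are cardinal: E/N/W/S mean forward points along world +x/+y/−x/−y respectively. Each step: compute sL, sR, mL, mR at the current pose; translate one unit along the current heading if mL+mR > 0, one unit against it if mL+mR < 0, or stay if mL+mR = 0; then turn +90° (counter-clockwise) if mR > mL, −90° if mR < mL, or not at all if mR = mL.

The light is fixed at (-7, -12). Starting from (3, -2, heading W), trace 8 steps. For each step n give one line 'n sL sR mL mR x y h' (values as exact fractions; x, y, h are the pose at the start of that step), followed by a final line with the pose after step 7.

n=0: pose=(3,-2,W); sL=100/81, sR=100/101; mL=13150/8181, mR=-9100/8181; mL+mR=50/101 → advance +1; mR−mL=-22250/8181 → turn -1·90°
n=1: pose=(2,-2,N); sL=40/37, sR=200/221; mL=11820/8177, mR=-8120/8177; mL+mR=100/221 → advance +1; mR−mL=-19940/8177 → turn -1·90°
n=2: pose=(2,-1,E); sL=50/61, sR=1; mL=86/61, mR=-111/122; mL+mR=1/2 → advance +1; mR−mL=-283/122 → turn -1·90°
n=3: pose=(3,-1,S); sL=200/221, sR=200/181; mL=62300/40001, mR=-40200/40001; mL+mR=100/181 → advance +1; mR−mL=-102500/40001 → turn -1·90°
n=4: pose=(3,-2,W); sL=100/81, sR=100/101; mL=13150/8181, mR=-9100/8181; mL+mR=50/101 → advance +1; mR−mL=-22250/8181 → turn -1·90°
n=5: pose=(2,-2,N); sL=40/37, sR=200/221; mL=11820/8177, mR=-8120/8177; mL+mR=100/221 → advance +1; mR−mL=-19940/8177 → turn -1·90°
n=6: pose=(2,-1,E); sL=50/61, sR=1; mL=86/61, mR=-111/122; mL+mR=1/2 → advance +1; mR−mL=-283/122 → turn -1·90°
n=7: pose=(3,-1,S); sL=200/221, sR=200/181; mL=62300/40001, mR=-40200/40001; mL+mR=100/181 → advance +1; mR−mL=-102500/40001 → turn -1·90°

0 100/81 100/101 13150/8181 -9100/8181 3 -2 W
1 40/37 200/221 11820/8177 -8120/8177 2 -2 N
2 50/61 1 86/61 -111/122 2 -1 E
3 200/221 200/181 62300/40001 -40200/40001 3 -1 S
4 100/81 100/101 13150/8181 -9100/8181 3 -2 W
5 40/37 200/221 11820/8177 -8120/8177 2 -2 N
6 50/61 1 86/61 -111/122 2 -1 E
7 200/221 200/181 62300/40001 -40200/40001 3 -1 S
final 3 -2 W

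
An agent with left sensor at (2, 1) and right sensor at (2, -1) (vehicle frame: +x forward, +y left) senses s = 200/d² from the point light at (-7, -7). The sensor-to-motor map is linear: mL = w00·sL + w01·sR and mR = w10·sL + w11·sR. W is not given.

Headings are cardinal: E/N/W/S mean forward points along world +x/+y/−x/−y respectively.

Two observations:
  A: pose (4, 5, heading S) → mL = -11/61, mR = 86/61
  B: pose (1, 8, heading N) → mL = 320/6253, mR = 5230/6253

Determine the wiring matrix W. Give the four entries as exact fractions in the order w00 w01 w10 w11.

obs A: pose=(4,5,S) → sL=50/61, sR=1, mL=-11/61, mR=86/61
obs B: pose=(1,8,N) → sL=100/169, sR=20/37, mL=320/6253, mR=5230/6253
sensor matrix S = [[50/61, 1], [100/169, 20/37]]; det S = -56700/381433
solve [mL_A; mL_B] = S·[w00; w01] and [mR_A; mR_B] = S·[w10; w11]:
  w00 = 1, w01 = -1, w10 = 1/2, w11 = 1

1 -1 1/2 1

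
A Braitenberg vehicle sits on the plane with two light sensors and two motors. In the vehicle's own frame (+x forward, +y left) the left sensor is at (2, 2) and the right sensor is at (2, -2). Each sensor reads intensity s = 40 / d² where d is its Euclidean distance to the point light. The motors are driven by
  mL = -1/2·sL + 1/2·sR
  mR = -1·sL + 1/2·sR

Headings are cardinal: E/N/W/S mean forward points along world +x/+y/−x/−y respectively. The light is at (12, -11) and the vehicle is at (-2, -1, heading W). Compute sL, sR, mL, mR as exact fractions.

left sensor world pos  = (-4, -3); dL² = 320
right sensor world pos = (-4, 1); dR² = 400
sL = 40/320 = 1/8
sR = 40/400 = 1/10
mL = -1/2·sL + 1/2·sR = -1/80
mR = -1·sL + 1/2·sR = -3/40

1/8 1/10 -1/80 -3/40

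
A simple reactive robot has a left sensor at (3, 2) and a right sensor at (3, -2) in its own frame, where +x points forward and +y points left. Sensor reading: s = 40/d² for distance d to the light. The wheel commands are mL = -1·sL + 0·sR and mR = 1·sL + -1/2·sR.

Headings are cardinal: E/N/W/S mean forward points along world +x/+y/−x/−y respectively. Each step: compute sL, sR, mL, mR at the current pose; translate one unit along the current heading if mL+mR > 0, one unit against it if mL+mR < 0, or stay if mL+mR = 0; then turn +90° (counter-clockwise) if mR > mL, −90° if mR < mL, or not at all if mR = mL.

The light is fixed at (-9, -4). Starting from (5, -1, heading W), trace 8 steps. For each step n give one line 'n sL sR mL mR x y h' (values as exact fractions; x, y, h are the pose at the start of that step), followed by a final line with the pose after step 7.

n=0: pose=(5,-1,W); sL=20/61, sR=20/73; mL=-20/61, mR=850/4453; mL+mR=-10/73 → advance -1; mR−mL=2310/4453 → turn +1·90°
n=1: pose=(6,-1,S); sL=40/289, sR=40/169; mL=-40/289, mR=980/48841; mL+mR=-20/169 → advance -1; mR−mL=7740/48841 → turn +1·90°
n=2: pose=(6,0,E); sL=1/9, sR=5/41; mL=-1/9, mR=37/738; mL+mR=-5/82 → advance -1; mR−mL=119/738 → turn +1·90°
n=3: pose=(5,0,N); sL=40/193, sR=8/61; mL=-40/193, mR=1668/11773; mL+mR=-4/61 → advance -1; mR−mL=4108/11773 → turn +1·90°
n=4: pose=(5,-1,W); sL=20/61, sR=20/73; mL=-20/61, mR=850/4453; mL+mR=-10/73 → advance -1; mR−mL=2310/4453 → turn +1·90°
n=5: pose=(6,-1,S); sL=40/289, sR=40/169; mL=-40/289, mR=980/48841; mL+mR=-20/169 → advance -1; mR−mL=7740/48841 → turn +1·90°
n=6: pose=(6,0,E); sL=1/9, sR=5/41; mL=-1/9, mR=37/738; mL+mR=-5/82 → advance -1; mR−mL=119/738 → turn +1·90°
n=7: pose=(5,0,N); sL=40/193, sR=8/61; mL=-40/193, mR=1668/11773; mL+mR=-4/61 → advance -1; mR−mL=4108/11773 → turn +1·90°

0 20/61 20/73 -20/61 850/4453 5 -1 W
1 40/289 40/169 -40/289 980/48841 6 -1 S
2 1/9 5/41 -1/9 37/738 6 0 E
3 40/193 8/61 -40/193 1668/11773 5 0 N
4 20/61 20/73 -20/61 850/4453 5 -1 W
5 40/289 40/169 -40/289 980/48841 6 -1 S
6 1/9 5/41 -1/9 37/738 6 0 E
7 40/193 8/61 -40/193 1668/11773 5 0 N
final 5 -1 W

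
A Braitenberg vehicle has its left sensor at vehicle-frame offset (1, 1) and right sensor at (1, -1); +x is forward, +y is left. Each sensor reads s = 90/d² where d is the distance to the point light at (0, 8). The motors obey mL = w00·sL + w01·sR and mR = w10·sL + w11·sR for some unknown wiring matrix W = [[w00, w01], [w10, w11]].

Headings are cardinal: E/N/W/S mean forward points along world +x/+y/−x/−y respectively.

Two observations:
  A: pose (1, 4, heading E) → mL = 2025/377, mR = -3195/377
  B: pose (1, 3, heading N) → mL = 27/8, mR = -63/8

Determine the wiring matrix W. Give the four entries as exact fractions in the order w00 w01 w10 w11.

1 -1/2 -1 -1/2

obs A: pose=(1,4,E) → sL=90/13, sR=90/29, mL=2025/377, mR=-3195/377
obs B: pose=(1,3,N) → sL=45/8, sR=9/2, mL=27/8, mR=-63/8
sensor matrix S = [[90/13, 90/29], [45/8, 9/2]]; det S = 20655/1508
solve [mL_A; mL_B] = S·[w00; w01] and [mR_A; mR_B] = S·[w10; w11]:
  w00 = 1, w01 = -1/2, w10 = -1, w11 = -1/2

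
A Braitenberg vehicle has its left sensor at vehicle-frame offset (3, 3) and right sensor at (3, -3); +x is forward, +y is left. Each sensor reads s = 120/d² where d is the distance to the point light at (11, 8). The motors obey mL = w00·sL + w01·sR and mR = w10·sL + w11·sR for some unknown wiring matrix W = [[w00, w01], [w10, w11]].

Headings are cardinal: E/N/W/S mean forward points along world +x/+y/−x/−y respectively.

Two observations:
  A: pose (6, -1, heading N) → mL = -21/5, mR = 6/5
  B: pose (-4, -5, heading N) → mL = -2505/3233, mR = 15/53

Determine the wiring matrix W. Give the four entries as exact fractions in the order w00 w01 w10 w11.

obs A: pose=(6,-1,N) → sL=6/5, sR=3, mL=-21/5, mR=6/5
obs B: pose=(-4,-5,N) → sL=15/53, sR=30/61, mL=-2505/3233, mR=15/53
sensor matrix S = [[6/5, 3], [15/53, 30/61]]; det S = -837/3233
solve [mL_A; mL_B] = S·[w00; w01] and [mR_A; mR_B] = S·[w10; w11]:
  w00 = -1, w01 = -1, w10 = 1, w11 = 0

-1 -1 1 0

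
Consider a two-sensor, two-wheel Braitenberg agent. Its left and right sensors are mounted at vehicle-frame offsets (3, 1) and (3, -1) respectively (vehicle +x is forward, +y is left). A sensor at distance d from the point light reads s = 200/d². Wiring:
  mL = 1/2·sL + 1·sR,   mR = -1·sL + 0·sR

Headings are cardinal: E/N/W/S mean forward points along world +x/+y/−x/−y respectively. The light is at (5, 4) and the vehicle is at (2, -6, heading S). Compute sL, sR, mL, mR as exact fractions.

left sensor world pos  = (3, -9); dL² = 173
right sensor world pos = (1, -9); dR² = 185
sL = 200/173 = 200/173
sR = 200/185 = 40/37
mL = 1/2·sL + 1·sR = 10620/6401
mR = -1·sL + 0·sR = -200/173

200/173 40/37 10620/6401 -200/173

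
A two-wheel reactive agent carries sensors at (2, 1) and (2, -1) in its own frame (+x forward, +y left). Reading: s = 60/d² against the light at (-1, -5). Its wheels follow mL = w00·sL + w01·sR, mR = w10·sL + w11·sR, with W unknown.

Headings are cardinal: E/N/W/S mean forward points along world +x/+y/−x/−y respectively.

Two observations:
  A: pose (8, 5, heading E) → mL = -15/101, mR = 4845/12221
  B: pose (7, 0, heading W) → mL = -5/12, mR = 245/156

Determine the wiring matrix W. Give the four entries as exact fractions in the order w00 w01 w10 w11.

0 -1/2 1 1/2

obs A: pose=(8,5,E) → sL=30/121, sR=30/101, mL=-15/101, mR=4845/12221
obs B: pose=(7,0,W) → sL=15/13, sR=5/6, mL=-5/12, mR=245/156
sensor matrix S = [[30/121, 30/101], [15/13, 5/6]]; det S = -21625/158873
solve [mL_A; mL_B] = S·[w00; w01] and [mR_A; mR_B] = S·[w10; w11]:
  w00 = 0, w01 = -1/2, w10 = 1, w11 = 1/2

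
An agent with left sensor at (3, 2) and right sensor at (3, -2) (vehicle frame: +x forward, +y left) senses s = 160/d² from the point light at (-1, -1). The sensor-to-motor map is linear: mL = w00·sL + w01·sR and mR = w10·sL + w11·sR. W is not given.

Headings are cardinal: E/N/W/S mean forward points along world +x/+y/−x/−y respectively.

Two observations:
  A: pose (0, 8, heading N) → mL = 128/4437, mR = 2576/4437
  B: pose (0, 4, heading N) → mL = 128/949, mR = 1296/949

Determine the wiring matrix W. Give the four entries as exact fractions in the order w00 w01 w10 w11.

obs A: pose=(0,8,N) → sL=32/29, sR=160/153, mL=128/4437, mR=2576/4437
obs B: pose=(0,4,N) → sL=32/13, sR=160/73, mL=128/949, mR=1296/949
sensor matrix S = [[32/29, 160/153], [32/13, 160/73]]; det S = -655360/4210713
solve [mL_A; mL_B] = S·[w00; w01] and [mR_A; mR_B] = S·[w10; w11]:
  w00 = 1/2, w01 = -1/2, w10 = 1, w11 = -1/2

1/2 -1/2 1 -1/2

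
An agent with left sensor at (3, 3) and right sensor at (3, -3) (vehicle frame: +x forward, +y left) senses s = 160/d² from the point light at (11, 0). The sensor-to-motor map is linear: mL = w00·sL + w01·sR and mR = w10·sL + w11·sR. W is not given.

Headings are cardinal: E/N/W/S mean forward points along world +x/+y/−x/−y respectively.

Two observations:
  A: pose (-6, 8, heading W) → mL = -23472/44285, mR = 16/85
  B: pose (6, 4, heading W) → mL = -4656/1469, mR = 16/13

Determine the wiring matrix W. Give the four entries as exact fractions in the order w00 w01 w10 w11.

obs A: pose=(-6,8,W) → sL=32/85, sR=160/521, mL=-23472/44285, mR=16/85
obs B: pose=(6,4,W) → sL=32/13, sR=160/113, mL=-4656/1469, mR=16/13
sensor matrix S = [[32/85, 160/521], [32/13, 160/113]]; det S = -2899968/13010933
solve [mL_A; mL_B] = S·[w00; w01] and [mR_A; mR_B] = S·[w10; w11]:
  w00 = -1, w01 = -1/2, w10 = 1/2, w11 = 0

-1 -1/2 1/2 0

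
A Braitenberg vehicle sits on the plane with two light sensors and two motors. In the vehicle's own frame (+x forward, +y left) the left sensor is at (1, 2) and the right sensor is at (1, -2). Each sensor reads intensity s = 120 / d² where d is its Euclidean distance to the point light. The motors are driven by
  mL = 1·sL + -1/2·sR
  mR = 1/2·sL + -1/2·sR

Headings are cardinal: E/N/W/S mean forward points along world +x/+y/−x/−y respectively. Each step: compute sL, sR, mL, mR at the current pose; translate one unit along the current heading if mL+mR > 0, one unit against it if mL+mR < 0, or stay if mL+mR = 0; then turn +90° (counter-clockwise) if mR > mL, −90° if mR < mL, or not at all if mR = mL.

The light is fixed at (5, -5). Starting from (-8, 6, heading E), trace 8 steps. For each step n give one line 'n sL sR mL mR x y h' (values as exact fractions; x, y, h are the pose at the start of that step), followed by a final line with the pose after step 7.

0 120/313 8/15 548/4695 -352/4695 -8 6 E
1 3/5 15/37 147/370 18/185 -7 6 S
2 120/233 120/313 23580/72929 4800/72929 -7 5 W
3 60/173 60/121 2070/20933 -1560/20933 -8 5 N
4 120/313 8/15 548/4695 -352/4695 -8 6 E
5 3/5 15/37 147/370 18/185 -7 6 S
6 120/233 120/313 23580/72929 4800/72929 -7 5 W
7 60/173 60/121 2070/20933 -1560/20933 -8 5 N
final -8 6 E

n=0: pose=(-8,6,E); sL=120/313, sR=8/15; mL=548/4695, mR=-352/4695; mL+mR=196/4695 → advance +1; mR−mL=-60/313 → turn -1·90°
n=1: pose=(-7,6,S); sL=3/5, sR=15/37; mL=147/370, mR=18/185; mL+mR=183/370 → advance +1; mR−mL=-3/10 → turn -1·90°
n=2: pose=(-7,5,W); sL=120/233, sR=120/313; mL=23580/72929, mR=4800/72929; mL+mR=28380/72929 → advance +1; mR−mL=-60/233 → turn -1·90°
n=3: pose=(-8,5,N); sL=60/173, sR=60/121; mL=2070/20933, mR=-1560/20933; mL+mR=510/20933 → advance +1; mR−mL=-30/173 → turn -1·90°
n=4: pose=(-8,6,E); sL=120/313, sR=8/15; mL=548/4695, mR=-352/4695; mL+mR=196/4695 → advance +1; mR−mL=-60/313 → turn -1·90°
n=5: pose=(-7,6,S); sL=3/5, sR=15/37; mL=147/370, mR=18/185; mL+mR=183/370 → advance +1; mR−mL=-3/10 → turn -1·90°
n=6: pose=(-7,5,W); sL=120/233, sR=120/313; mL=23580/72929, mR=4800/72929; mL+mR=28380/72929 → advance +1; mR−mL=-60/233 → turn -1·90°
n=7: pose=(-8,5,N); sL=60/173, sR=60/121; mL=2070/20933, mR=-1560/20933; mL+mR=510/20933 → advance +1; mR−mL=-30/173 → turn -1·90°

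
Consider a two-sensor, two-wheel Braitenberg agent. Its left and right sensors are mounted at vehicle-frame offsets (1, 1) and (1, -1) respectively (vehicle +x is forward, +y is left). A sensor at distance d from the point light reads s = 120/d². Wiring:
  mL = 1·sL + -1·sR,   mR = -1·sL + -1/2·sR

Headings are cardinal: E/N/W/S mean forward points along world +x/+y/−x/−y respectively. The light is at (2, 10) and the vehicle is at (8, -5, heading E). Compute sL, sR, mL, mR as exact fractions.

left sensor world pos  = (9, -4); dL² = 245
right sensor world pos = (9, -6); dR² = 305
sL = 120/245 = 24/49
sR = 120/305 = 24/61
mL = 1·sL + -1·sR = 288/2989
mR = -1·sL + -1/2·sR = -2052/2989

24/49 24/61 288/2989 -2052/2989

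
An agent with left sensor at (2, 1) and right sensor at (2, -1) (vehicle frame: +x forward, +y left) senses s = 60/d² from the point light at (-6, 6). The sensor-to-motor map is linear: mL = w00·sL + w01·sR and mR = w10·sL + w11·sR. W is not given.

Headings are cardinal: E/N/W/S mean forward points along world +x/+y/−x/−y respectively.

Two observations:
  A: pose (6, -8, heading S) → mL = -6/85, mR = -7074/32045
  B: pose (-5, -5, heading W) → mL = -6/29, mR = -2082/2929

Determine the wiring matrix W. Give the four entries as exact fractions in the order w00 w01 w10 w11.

-1/2 0 -1 -1/2

obs A: pose=(6,-8,S) → sL=12/85, sR=60/377, mL=-6/85, mR=-7074/32045
obs B: pose=(-5,-5,W) → sL=12/29, sR=60/101, mL=-6/29, mR=-2082/2929
sensor matrix S = [[12/85, 60/377], [12/29, 60/101]]; det S = 338112/18771961
solve [mL_A; mL_B] = S·[w00; w01] and [mR_A; mR_B] = S·[w10; w11]:
  w00 = -1/2, w01 = 0, w10 = -1, w11 = -1/2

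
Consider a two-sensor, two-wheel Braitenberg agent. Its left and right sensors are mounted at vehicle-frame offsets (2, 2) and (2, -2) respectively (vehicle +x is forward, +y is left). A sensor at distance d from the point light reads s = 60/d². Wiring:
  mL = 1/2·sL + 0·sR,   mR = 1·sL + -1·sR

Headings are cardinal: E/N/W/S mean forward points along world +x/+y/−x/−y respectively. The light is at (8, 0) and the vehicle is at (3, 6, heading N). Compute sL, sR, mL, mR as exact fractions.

left sensor world pos  = (1, 8); dL² = 113
right sensor world pos = (5, 8); dR² = 73
sL = 60/113 = 60/113
sR = 60/73 = 60/73
mL = 1/2·sL + 0·sR = 30/113
mR = 1·sL + -1·sR = -2400/8249

60/113 60/73 30/113 -2400/8249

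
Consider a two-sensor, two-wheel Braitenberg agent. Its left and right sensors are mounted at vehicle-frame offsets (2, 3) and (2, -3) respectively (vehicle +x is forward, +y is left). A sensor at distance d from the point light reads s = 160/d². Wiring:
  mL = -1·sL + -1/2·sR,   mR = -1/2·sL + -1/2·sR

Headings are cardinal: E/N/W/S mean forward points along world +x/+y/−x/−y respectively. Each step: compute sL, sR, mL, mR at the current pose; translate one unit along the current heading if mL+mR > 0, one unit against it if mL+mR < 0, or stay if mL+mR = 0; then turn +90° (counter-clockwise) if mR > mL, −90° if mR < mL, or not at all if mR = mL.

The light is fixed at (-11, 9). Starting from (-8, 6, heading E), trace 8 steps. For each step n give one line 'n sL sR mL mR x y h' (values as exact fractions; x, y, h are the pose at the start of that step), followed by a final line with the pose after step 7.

0 32/5 160/61 -2352/305 -1376/305 -8 6 E
1 80 80/13 -1080/13 -560/13 -9 6 N
2 160/49 160 -4080/49 -4000/49 -9 5 W
3 20/9 40/9 -40/9 -10/3 -8 5 S
4 32/5 160/61 -2352/305 -1376/305 -8 6 E
5 80 80/13 -1080/13 -560/13 -9 6 N
6 160/49 160 -4080/49 -4000/49 -9 5 W
7 20/9 40/9 -40/9 -10/3 -8 5 S
final -8 6 E

n=0: pose=(-8,6,E); sL=32/5, sR=160/61; mL=-2352/305, mR=-1376/305; mL+mR=-3728/305 → advance -1; mR−mL=16/5 → turn +1·90°
n=1: pose=(-9,6,N); sL=80, sR=80/13; mL=-1080/13, mR=-560/13; mL+mR=-1640/13 → advance -1; mR−mL=40 → turn +1·90°
n=2: pose=(-9,5,W); sL=160/49, sR=160; mL=-4080/49, mR=-4000/49; mL+mR=-8080/49 → advance -1; mR−mL=80/49 → turn +1·90°
n=3: pose=(-8,5,S); sL=20/9, sR=40/9; mL=-40/9, mR=-10/3; mL+mR=-70/9 → advance -1; mR−mL=10/9 → turn +1·90°
n=4: pose=(-8,6,E); sL=32/5, sR=160/61; mL=-2352/305, mR=-1376/305; mL+mR=-3728/305 → advance -1; mR−mL=16/5 → turn +1·90°
n=5: pose=(-9,6,N); sL=80, sR=80/13; mL=-1080/13, mR=-560/13; mL+mR=-1640/13 → advance -1; mR−mL=40 → turn +1·90°
n=6: pose=(-9,5,W); sL=160/49, sR=160; mL=-4080/49, mR=-4000/49; mL+mR=-8080/49 → advance -1; mR−mL=80/49 → turn +1·90°
n=7: pose=(-8,5,S); sL=20/9, sR=40/9; mL=-40/9, mR=-10/3; mL+mR=-70/9 → advance -1; mR−mL=10/9 → turn +1·90°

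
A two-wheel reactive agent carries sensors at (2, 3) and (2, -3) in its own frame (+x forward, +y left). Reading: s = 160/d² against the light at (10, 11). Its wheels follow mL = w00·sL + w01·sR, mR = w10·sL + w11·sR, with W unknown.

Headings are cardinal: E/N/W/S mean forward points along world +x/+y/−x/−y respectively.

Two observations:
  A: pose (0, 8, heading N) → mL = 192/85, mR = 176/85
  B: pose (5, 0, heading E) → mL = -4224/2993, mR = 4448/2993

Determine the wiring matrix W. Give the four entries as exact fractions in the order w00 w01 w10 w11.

obs A: pose=(0,8,N) → sL=16/17, sR=16/5, mL=192/85, mR=176/85
obs B: pose=(5,0,E) → sL=160/73, sR=32/41, mL=-4224/2993, mR=4448/2993
sensor matrix S = [[16/17, 16/5], [160/73, 32/41]]; det S = -319488/50881
solve [mL_A; mL_B] = S·[w00; w01] and [mR_A; mR_B] = S·[w10; w11]:
  w00 = -1, w01 = 1, w10 = 1/2, w11 = 1/2

-1 1 1/2 1/2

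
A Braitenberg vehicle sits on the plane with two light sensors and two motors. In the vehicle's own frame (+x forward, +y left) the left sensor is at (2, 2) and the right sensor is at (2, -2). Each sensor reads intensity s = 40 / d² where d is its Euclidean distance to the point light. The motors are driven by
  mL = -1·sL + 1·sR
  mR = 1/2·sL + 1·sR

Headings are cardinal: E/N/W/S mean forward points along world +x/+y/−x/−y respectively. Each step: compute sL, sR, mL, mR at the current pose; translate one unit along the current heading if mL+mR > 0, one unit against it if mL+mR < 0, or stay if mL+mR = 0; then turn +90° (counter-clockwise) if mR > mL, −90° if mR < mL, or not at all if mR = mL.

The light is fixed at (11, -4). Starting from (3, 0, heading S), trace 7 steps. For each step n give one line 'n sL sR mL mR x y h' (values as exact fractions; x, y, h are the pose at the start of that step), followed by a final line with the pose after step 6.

0 1 5/13 -8/13 23/26 3 0 S
1 40/61 40/37 960/2257 3180/2257 3 -1 E
2 20/53 4/5 112/265 262/265 4 -1 N
3 8/17 40/117 -256/1989 1148/1989 4 0 W
4 1 5/13 -8/13 23/26 3 0 S
5 40/61 40/37 960/2257 3180/2257 3 -1 E
6 20/53 4/5 112/265 262/265 4 -1 N
final 4 0 W

n=0: pose=(3,0,S); sL=1, sR=5/13; mL=-8/13, mR=23/26; mL+mR=7/26 → advance +1; mR−mL=3/2 → turn +1·90°
n=1: pose=(3,-1,E); sL=40/61, sR=40/37; mL=960/2257, mR=3180/2257; mL+mR=4140/2257 → advance +1; mR−mL=60/61 → turn +1·90°
n=2: pose=(4,-1,N); sL=20/53, sR=4/5; mL=112/265, mR=262/265; mL+mR=374/265 → advance +1; mR−mL=30/53 → turn +1·90°
n=3: pose=(4,0,W); sL=8/17, sR=40/117; mL=-256/1989, mR=1148/1989; mL+mR=892/1989 → advance +1; mR−mL=12/17 → turn +1·90°
n=4: pose=(3,0,S); sL=1, sR=5/13; mL=-8/13, mR=23/26; mL+mR=7/26 → advance +1; mR−mL=3/2 → turn +1·90°
n=5: pose=(3,-1,E); sL=40/61, sR=40/37; mL=960/2257, mR=3180/2257; mL+mR=4140/2257 → advance +1; mR−mL=60/61 → turn +1·90°
n=6: pose=(4,-1,N); sL=20/53, sR=4/5; mL=112/265, mR=262/265; mL+mR=374/265 → advance +1; mR−mL=30/53 → turn +1·90°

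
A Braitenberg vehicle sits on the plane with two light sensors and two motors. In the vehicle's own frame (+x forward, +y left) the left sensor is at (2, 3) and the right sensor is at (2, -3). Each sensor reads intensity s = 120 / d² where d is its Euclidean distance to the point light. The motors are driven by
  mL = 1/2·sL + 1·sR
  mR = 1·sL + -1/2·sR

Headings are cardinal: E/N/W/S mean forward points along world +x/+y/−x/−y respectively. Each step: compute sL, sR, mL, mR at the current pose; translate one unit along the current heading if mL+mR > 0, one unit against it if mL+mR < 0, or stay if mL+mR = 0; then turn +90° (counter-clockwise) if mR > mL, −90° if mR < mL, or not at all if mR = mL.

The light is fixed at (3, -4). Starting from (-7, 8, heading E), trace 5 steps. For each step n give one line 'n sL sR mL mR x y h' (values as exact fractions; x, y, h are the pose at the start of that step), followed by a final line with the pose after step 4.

0 120/289 24/29 8676/8381 12/8381 -7 8 E
1 15/17 30/61 1935/2074 660/1037 -6 8 S
2 24/37 120/317 8244/11729 5388/11729 -6 7 W
3 60/169 60/109 13410/18421 1470/18421 -7 7 N
4 120/289 24/29 8676/8381 12/8381 -7 8 E
final -6 8 S

n=0: pose=(-7,8,E); sL=120/289, sR=24/29; mL=8676/8381, mR=12/8381; mL+mR=8688/8381 → advance +1; mR−mL=-8664/8381 → turn -1·90°
n=1: pose=(-6,8,S); sL=15/17, sR=30/61; mL=1935/2074, mR=660/1037; mL+mR=3255/2074 → advance +1; mR−mL=-615/2074 → turn -1·90°
n=2: pose=(-6,7,W); sL=24/37, sR=120/317; mL=8244/11729, mR=5388/11729; mL+mR=13632/11729 → advance +1; mR−mL=-2856/11729 → turn -1·90°
n=3: pose=(-7,7,N); sL=60/169, sR=60/109; mL=13410/18421, mR=1470/18421; mL+mR=14880/18421 → advance +1; mR−mL=-11940/18421 → turn -1·90°
n=4: pose=(-7,8,E); sL=120/289, sR=24/29; mL=8676/8381, mR=12/8381; mL+mR=8688/8381 → advance +1; mR−mL=-8664/8381 → turn -1·90°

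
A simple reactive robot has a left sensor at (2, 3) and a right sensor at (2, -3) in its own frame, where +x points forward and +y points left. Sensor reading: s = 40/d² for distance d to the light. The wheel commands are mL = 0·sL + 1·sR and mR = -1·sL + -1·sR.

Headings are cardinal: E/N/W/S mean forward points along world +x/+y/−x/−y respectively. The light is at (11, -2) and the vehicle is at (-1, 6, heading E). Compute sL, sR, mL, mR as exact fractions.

left sensor world pos  = (1, 9); dL² = 221
right sensor world pos = (1, 3); dR² = 125
sL = 40/221 = 40/221
sR = 40/125 = 8/25
mL = 0·sL + 1·sR = 8/25
mR = -1·sL + -1·sR = -2768/5525

40/221 8/25 8/25 -2768/5525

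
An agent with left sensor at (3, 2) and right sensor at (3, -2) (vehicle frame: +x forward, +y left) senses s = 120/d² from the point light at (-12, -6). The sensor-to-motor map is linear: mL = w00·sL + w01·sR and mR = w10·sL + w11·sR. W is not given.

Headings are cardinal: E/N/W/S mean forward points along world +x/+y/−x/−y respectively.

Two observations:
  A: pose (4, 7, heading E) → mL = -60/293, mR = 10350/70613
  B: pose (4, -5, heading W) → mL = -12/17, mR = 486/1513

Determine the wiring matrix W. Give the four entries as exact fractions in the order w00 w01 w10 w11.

-1 0 -1/2 1

obs A: pose=(4,7,E) → sL=60/293, sR=60/241, mL=-60/293, mR=10350/70613
obs B: pose=(4,-5,W) → sL=12/17, sR=60/89, mL=-12/17, mR=486/1513
sensor matrix S = [[60/293, 60/241], [12/17, 60/89]]; det S = -4026240/106837469
solve [mL_A; mL_B] = S·[w00; w01] and [mR_A; mR_B] = S·[w10; w11]:
  w00 = -1, w01 = 0, w10 = -1/2, w11 = 1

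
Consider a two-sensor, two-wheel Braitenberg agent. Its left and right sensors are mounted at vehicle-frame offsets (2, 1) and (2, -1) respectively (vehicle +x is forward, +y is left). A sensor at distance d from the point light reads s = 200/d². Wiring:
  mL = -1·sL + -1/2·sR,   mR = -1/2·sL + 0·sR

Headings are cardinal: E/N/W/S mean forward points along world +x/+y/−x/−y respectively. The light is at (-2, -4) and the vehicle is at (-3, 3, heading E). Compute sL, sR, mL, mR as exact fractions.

left sensor world pos  = (-1, 4); dL² = 65
right sensor world pos = (-1, 2); dR² = 37
sL = 200/65 = 40/13
sR = 200/37 = 200/37
mL = -1·sL + -1/2·sR = -2780/481
mR = -1/2·sL + 0·sR = -20/13

40/13 200/37 -2780/481 -20/13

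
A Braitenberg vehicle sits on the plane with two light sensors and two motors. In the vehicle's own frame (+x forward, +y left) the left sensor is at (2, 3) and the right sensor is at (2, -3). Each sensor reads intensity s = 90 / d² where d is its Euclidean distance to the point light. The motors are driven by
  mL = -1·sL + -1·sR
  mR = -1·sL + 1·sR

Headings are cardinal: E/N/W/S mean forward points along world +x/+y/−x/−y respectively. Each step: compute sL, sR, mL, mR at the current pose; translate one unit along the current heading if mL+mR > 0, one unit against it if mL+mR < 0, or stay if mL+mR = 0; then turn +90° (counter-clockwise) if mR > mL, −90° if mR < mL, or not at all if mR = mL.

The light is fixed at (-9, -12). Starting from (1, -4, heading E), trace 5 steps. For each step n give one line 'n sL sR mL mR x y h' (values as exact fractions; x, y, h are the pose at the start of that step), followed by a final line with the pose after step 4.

n=0: pose=(1,-4,E); sL=18/53, sR=90/169; mL=-7812/8957, mR=1728/8957; mL+mR=-36/53 → advance -1; mR−mL=180/169 → turn +1·90°
n=1: pose=(0,-4,N); sL=45/68, sR=45/122; mL=-4275/4148, mR=-1215/4148; mL+mR=-45/34 → advance -1; mR−mL=45/61 → turn +1·90°
n=2: pose=(0,-5,W); sL=18/13, sR=90/149; mL=-3852/1937, mR=-1512/1937; mL+mR=-36/13 → advance -1; mR−mL=180/149 → turn +1·90°
n=3: pose=(1,-5,S); sL=45/97, sR=45/37; mL=-6030/3589, mR=2700/3589; mL+mR=-90/97 → advance -1; mR−mL=90/37 → turn +1·90°
n=4: pose=(1,-4,E); sL=18/53, sR=90/169; mL=-7812/8957, mR=1728/8957; mL+mR=-36/53 → advance -1; mR−mL=180/169 → turn +1·90°

0 18/53 90/169 -7812/8957 1728/8957 1 -4 E
1 45/68 45/122 -4275/4148 -1215/4148 0 -4 N
2 18/13 90/149 -3852/1937 -1512/1937 0 -5 W
3 45/97 45/37 -6030/3589 2700/3589 1 -5 S
4 18/53 90/169 -7812/8957 1728/8957 1 -4 E
final 0 -4 N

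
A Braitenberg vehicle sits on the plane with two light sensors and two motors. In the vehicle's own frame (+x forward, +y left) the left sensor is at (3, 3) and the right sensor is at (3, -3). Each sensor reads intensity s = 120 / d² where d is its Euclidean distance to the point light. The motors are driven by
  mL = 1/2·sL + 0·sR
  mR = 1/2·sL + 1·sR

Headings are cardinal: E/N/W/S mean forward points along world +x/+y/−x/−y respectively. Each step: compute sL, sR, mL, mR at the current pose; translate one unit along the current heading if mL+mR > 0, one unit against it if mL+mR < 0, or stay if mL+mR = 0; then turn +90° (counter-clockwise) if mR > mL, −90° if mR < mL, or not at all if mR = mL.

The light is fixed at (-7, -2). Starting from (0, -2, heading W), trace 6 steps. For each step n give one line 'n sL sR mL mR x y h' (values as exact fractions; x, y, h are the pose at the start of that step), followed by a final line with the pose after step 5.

0 24/5 24/5 12/5 36/5 0 -2 W
1 4/3 20/3 2/3 22/3 -1 -2 S
2 24/17 120/97 12/17 3204/1649 -1 -3 E
3 6 15/13 3 54/13 0 -3 N
4 24/5 24/5 12/5 36/5 0 -2 W
5 4/3 20/3 2/3 22/3 -1 -2 S
final -1 -3 E

n=0: pose=(0,-2,W); sL=24/5, sR=24/5; mL=12/5, mR=36/5; mL+mR=48/5 → advance +1; mR−mL=24/5 → turn +1·90°
n=1: pose=(-1,-2,S); sL=4/3, sR=20/3; mL=2/3, mR=22/3; mL+mR=8 → advance +1; mR−mL=20/3 → turn +1·90°
n=2: pose=(-1,-3,E); sL=24/17, sR=120/97; mL=12/17, mR=3204/1649; mL+mR=4368/1649 → advance +1; mR−mL=120/97 → turn +1·90°
n=3: pose=(0,-3,N); sL=6, sR=15/13; mL=3, mR=54/13; mL+mR=93/13 → advance +1; mR−mL=15/13 → turn +1·90°
n=4: pose=(0,-2,W); sL=24/5, sR=24/5; mL=12/5, mR=36/5; mL+mR=48/5 → advance +1; mR−mL=24/5 → turn +1·90°
n=5: pose=(-1,-2,S); sL=4/3, sR=20/3; mL=2/3, mR=22/3; mL+mR=8 → advance +1; mR−mL=20/3 → turn +1·90°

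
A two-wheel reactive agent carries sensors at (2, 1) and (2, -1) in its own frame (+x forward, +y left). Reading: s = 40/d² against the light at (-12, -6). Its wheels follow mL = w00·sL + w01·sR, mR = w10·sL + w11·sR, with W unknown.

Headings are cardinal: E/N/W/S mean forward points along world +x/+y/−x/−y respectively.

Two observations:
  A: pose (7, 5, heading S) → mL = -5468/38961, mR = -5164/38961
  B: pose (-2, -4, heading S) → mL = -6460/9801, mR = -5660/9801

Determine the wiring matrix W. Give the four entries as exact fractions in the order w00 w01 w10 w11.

obs A: pose=(7,5,S) → sL=40/481, sR=8/81, mL=-5468/38961, mR=-5164/38961
obs B: pose=(-2,-4,S) → sL=40/121, sR=40/81, mL=-6460/9801, mR=-5660/9801
sensor matrix S = [[40/481, 8/81], [40/121, 40/81]]; det S = 39680/4714281
solve [mL_A; mL_B] = S·[w00; w01] and [mR_A; mR_B] = S·[w10; w11]:
  w00 = -1/2, w01 = -1, w10 = -1, w11 = -1/2

-1/2 -1 -1 -1/2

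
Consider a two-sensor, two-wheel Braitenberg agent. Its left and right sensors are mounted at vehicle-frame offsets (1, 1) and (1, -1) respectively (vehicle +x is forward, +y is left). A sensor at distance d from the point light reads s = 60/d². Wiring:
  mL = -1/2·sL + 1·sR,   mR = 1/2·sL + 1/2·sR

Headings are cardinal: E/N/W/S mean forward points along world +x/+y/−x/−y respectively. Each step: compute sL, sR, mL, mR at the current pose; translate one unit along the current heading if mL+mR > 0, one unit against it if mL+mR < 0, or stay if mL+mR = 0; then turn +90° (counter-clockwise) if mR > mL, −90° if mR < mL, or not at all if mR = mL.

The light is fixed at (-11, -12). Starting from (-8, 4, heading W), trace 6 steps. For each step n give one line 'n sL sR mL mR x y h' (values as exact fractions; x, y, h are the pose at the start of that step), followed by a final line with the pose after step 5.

0 60/229 60/293 4950/67097 15660/67097 -8 4 W
1 10/39 30/113 605/4407 1150/4407 -9 4 S
2 12/53 12/41 390/2173 564/2173 -9 3 E
3 3/13 15/68 93/884 399/1768 -8 3 N
4 60/229 60/293 4950/67097 15660/67097 -8 4 W
5 10/39 30/113 605/4407 1150/4407 -9 4 S
final -9 3 E

n=0: pose=(-8,4,W); sL=60/229, sR=60/293; mL=4950/67097, mR=15660/67097; mL+mR=90/293 → advance +1; mR−mL=10710/67097 → turn +1·90°
n=1: pose=(-9,4,S); sL=10/39, sR=30/113; mL=605/4407, mR=1150/4407; mL+mR=45/113 → advance +1; mR−mL=545/4407 → turn +1·90°
n=2: pose=(-9,3,E); sL=12/53, sR=12/41; mL=390/2173, mR=564/2173; mL+mR=18/41 → advance +1; mR−mL=174/2173 → turn +1·90°
n=3: pose=(-8,3,N); sL=3/13, sR=15/68; mL=93/884, mR=399/1768; mL+mR=45/136 → advance +1; mR−mL=213/1768 → turn +1·90°
n=4: pose=(-8,4,W); sL=60/229, sR=60/293; mL=4950/67097, mR=15660/67097; mL+mR=90/293 → advance +1; mR−mL=10710/67097 → turn +1·90°
n=5: pose=(-9,4,S); sL=10/39, sR=30/113; mL=605/4407, mR=1150/4407; mL+mR=45/113 → advance +1; mR−mL=545/4407 → turn +1·90°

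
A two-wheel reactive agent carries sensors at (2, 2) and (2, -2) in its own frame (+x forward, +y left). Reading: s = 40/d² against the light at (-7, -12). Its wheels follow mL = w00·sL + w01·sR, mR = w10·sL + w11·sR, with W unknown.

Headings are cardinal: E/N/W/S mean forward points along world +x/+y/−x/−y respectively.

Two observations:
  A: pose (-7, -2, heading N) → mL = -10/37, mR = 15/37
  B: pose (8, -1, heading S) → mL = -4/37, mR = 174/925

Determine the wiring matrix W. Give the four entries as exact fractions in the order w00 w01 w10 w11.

-1 0 1 1/2

obs A: pose=(-7,-2,N) → sL=10/37, sR=10/37, mL=-10/37, mR=15/37
obs B: pose=(8,-1,S) → sL=4/37, sR=4/25, mL=-4/37, mR=174/925
sensor matrix S = [[10/37, 10/37], [4/37, 4/25]]; det S = 96/6845
solve [mL_A; mL_B] = S·[w00; w01] and [mR_A; mR_B] = S·[w10; w11]:
  w00 = -1, w01 = 0, w10 = 1, w11 = 1/2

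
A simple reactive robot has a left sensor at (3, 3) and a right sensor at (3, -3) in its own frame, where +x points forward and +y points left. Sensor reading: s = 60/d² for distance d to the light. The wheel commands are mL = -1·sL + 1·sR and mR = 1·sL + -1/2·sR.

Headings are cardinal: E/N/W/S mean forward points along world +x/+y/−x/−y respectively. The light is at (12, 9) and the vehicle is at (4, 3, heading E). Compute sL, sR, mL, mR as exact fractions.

30/17 30/53 -1080/901 1335/901

left sensor world pos  = (7, 6); dL² = 34
right sensor world pos = (7, 0); dR² = 106
sL = 60/34 = 30/17
sR = 60/106 = 30/53
mL = -1·sL + 1·sR = -1080/901
mR = 1·sL + -1/2·sR = 1335/901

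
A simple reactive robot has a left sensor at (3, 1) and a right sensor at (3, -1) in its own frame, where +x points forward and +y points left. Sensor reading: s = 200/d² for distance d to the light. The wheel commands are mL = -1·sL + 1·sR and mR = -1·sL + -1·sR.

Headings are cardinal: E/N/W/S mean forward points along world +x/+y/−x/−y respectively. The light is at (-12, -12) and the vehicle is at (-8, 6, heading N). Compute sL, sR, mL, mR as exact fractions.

4/9 100/233 -32/2097 -1832/2097

left sensor world pos  = (-9, 9); dL² = 450
right sensor world pos = (-7, 9); dR² = 466
sL = 200/450 = 4/9
sR = 200/466 = 100/233
mL = -1·sL + 1·sR = -32/2097
mR = -1·sL + -1·sR = -1832/2097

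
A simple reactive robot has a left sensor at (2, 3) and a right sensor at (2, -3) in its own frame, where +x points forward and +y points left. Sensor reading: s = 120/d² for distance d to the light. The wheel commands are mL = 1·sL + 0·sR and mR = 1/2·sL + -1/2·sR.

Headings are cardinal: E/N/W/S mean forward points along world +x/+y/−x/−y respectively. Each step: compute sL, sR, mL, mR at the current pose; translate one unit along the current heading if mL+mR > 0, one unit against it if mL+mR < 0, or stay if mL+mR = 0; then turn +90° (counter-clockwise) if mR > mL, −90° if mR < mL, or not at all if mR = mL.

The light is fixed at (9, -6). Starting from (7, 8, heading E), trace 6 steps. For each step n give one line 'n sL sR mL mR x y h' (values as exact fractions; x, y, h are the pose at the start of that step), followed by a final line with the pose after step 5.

0 120/289 120/121 120/289 -10080/34969 7 8 E
1 30/37 3/4 30/37 9/296 8 8 S
2 120/109 24/53 120/109 1872/5777 8 7 W
3 12/25 60/113 12/25 -72/2825 7 7 N
4 120/289 120/121 120/289 -10080/34969 7 8 E
5 30/37 3/4 30/37 9/296 8 8 S
final 8 7 W

n=0: pose=(7,8,E); sL=120/289, sR=120/121; mL=120/289, mR=-10080/34969; mL+mR=4440/34969 → advance +1; mR−mL=-24600/34969 → turn -1·90°
n=1: pose=(8,8,S); sL=30/37, sR=3/4; mL=30/37, mR=9/296; mL+mR=249/296 → advance +1; mR−mL=-231/296 → turn -1·90°
n=2: pose=(8,7,W); sL=120/109, sR=24/53; mL=120/109, mR=1872/5777; mL+mR=8232/5777 → advance +1; mR−mL=-4488/5777 → turn -1·90°
n=3: pose=(7,7,N); sL=12/25, sR=60/113; mL=12/25, mR=-72/2825; mL+mR=1284/2825 → advance +1; mR−mL=-1428/2825 → turn -1·90°
n=4: pose=(7,8,E); sL=120/289, sR=120/121; mL=120/289, mR=-10080/34969; mL+mR=4440/34969 → advance +1; mR−mL=-24600/34969 → turn -1·90°
n=5: pose=(8,8,S); sL=30/37, sR=3/4; mL=30/37, mR=9/296; mL+mR=249/296 → advance +1; mR−mL=-231/296 → turn -1·90°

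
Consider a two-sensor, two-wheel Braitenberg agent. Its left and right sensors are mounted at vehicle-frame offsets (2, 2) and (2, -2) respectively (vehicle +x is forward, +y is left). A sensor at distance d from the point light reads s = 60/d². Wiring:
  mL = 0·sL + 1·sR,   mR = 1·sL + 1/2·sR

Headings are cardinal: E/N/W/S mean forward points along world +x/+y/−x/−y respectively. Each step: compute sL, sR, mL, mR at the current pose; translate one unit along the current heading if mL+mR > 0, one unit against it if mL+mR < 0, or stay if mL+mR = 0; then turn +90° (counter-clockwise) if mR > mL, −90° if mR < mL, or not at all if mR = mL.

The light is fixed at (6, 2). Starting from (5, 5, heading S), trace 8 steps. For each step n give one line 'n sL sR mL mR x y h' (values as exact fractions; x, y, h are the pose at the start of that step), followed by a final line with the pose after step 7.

0 30 6 6 33 5 5 S
1 60/17 60 60 570/17 5 4 E
2 15 15 15 45/2 6 4 S
3 60/13 12 12 138/13 6 3 E
4 6 30 30 21 7 3 S
5 12 12 12 18 7 2 W
6 15/2 15/2 15/2 45/4 6 2 S
7 12 60/13 60/13 186/13 6 1 E
final 7 1 N

n=0: pose=(5,5,S); sL=30, sR=6; mL=6, mR=33; mL+mR=39 → advance +1; mR−mL=27 → turn +1·90°
n=1: pose=(5,4,E); sL=60/17, sR=60; mL=60, mR=570/17; mL+mR=1590/17 → advance +1; mR−mL=-450/17 → turn -1·90°
n=2: pose=(6,4,S); sL=15, sR=15; mL=15, mR=45/2; mL+mR=75/2 → advance +1; mR−mL=15/2 → turn +1·90°
n=3: pose=(6,3,E); sL=60/13, sR=12; mL=12, mR=138/13; mL+mR=294/13 → advance +1; mR−mL=-18/13 → turn -1·90°
n=4: pose=(7,3,S); sL=6, sR=30; mL=30, mR=21; mL+mR=51 → advance +1; mR−mL=-9 → turn -1·90°
n=5: pose=(7,2,W); sL=12, sR=12; mL=12, mR=18; mL+mR=30 → advance +1; mR−mL=6 → turn +1·90°
n=6: pose=(6,2,S); sL=15/2, sR=15/2; mL=15/2, mR=45/4; mL+mR=75/4 → advance +1; mR−mL=15/4 → turn +1·90°
n=7: pose=(6,1,E); sL=12, sR=60/13; mL=60/13, mR=186/13; mL+mR=246/13 → advance +1; mR−mL=126/13 → turn +1·90°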